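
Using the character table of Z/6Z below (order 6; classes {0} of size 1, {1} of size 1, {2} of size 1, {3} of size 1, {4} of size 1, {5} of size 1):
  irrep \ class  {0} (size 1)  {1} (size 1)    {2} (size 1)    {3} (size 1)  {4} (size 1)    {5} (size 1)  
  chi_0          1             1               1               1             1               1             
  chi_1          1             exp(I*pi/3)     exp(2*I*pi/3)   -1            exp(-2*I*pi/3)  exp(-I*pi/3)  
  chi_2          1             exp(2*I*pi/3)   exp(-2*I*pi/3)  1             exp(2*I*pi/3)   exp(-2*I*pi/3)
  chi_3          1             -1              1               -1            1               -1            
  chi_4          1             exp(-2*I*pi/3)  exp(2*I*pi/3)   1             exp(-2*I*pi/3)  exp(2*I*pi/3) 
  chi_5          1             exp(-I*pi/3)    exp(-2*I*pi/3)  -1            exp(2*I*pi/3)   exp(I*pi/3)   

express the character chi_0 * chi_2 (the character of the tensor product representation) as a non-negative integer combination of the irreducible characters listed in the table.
chi_0 tensor chi_2 = chi_2 (all other irreducibles have multiplicity 0).

Working: The character of a tensor product is the pointwise product (chi_0 * chi_2)(C) = chi_0(C) * chi_2(C):
  {0}: (1)*(1), {1}: (1)*(exp(2*I*pi/3)), {2}: (1)*(exp(-2*I*pi/3)), {3}: (1)*(1), {4}: (1)*(exp(2*I*pi/3)), {5}: (1)*(exp(-2*I*pi/3))
so (chi_0 * chi_2) takes values
  {0} -> 1, {1} -> exp(2*I*pi/3), {2} -> exp(-2*I*pi/3), {3} -> 1, {4} -> exp(2*I*pi/3), {5} -> exp(-2*I*pi/3).
Now take the inner product of this character with each irreducible chi from the table, <chi_0*chi_2, chi> = (1/6) sum_C |C| (chi_0*chi_2)(C) conj(chi(C)):
  <chi_0*chi_2, chi_0> = (1/6)[1*(1)*conj(1) + 1*(exp(2*I*pi/3))*conj(1) + 1*(exp(-2*I*pi/3))*conj(1) + 1*(1)*conj(1) + 1*(exp(2*I*pi/3))*conj(1) + 1*(exp(-2*I*pi/3))*conj(1)]
      = (1/6)[(1) + (exp(2*I*pi/3)) + (exp(-2*I*pi/3)) + (1) + (exp(2*I*pi/3)) + (exp(-2*I*pi/3))] = 0/6 = 0
  <chi_0*chi_2, chi_1> = (1/6)[1*(1)*conj(1) + 1*(exp(2*I*pi/3))*conj(exp(I*pi/3)) + 1*(exp(-2*I*pi/3))*conj(exp(2*I*pi/3)) + 1*(1)*conj(-1) + 1*(exp(2*I*pi/3))*conj(exp(-2*I*pi/3)) + 1*(exp(-2*I*pi/3))*conj(exp(-I*pi/3))]
      = (1/6)[(1) + (exp(I*pi/3)) + (exp(2*I*pi/3)) + (-1) + (exp(-2*I*pi/3)) + (exp(-I*pi/3))] = 0/6 = 0
  <chi_0*chi_2, chi_2> = (1/6)[1*(1)*conj(1) + 1*(exp(2*I*pi/3))*conj(exp(2*I*pi/3)) + 1*(exp(-2*I*pi/3))*conj(exp(-2*I*pi/3)) + 1*(1)*conj(1) + 1*(exp(2*I*pi/3))*conj(exp(2*I*pi/3)) + 1*(exp(-2*I*pi/3))*conj(exp(-2*I*pi/3))]
      = (1/6)[(1) + (1) + (1) + (1) + (1) + (1)] = 6/6 = 1
  <chi_0*chi_2, chi_3> = (1/6)[1*(1)*conj(1) + 1*(exp(2*I*pi/3))*conj(-1) + 1*(exp(-2*I*pi/3))*conj(1) + 1*(1)*conj(-1) + 1*(exp(2*I*pi/3))*conj(1) + 1*(exp(-2*I*pi/3))*conj(-1)]
      = (1/6)[(1) + (-exp(2*I*pi/3)) + (exp(-2*I*pi/3)) + (-1) + (exp(2*I*pi/3)) + (-exp(-2*I*pi/3))] = 0/6 = 0
  <chi_0*chi_2, chi_4> = (1/6)[1*(1)*conj(1) + 1*(exp(2*I*pi/3))*conj(exp(-2*I*pi/3)) + 1*(exp(-2*I*pi/3))*conj(exp(2*I*pi/3)) + 1*(1)*conj(1) + 1*(exp(2*I*pi/3))*conj(exp(-2*I*pi/3)) + 1*(exp(-2*I*pi/3))*conj(exp(2*I*pi/3))]
      = (1/6)[(1) + (exp(-2*I*pi/3)) + (exp(2*I*pi/3)) + (1) + (exp(-2*I*pi/3)) + (exp(2*I*pi/3))] = 0/6 = 0
  <chi_0*chi_2, chi_5> = (1/6)[1*(1)*conj(1) + 1*(exp(2*I*pi/3))*conj(exp(-I*pi/3)) + 1*(exp(-2*I*pi/3))*conj(exp(-2*I*pi/3)) + 1*(1)*conj(-1) + 1*(exp(2*I*pi/3))*conj(exp(2*I*pi/3)) + 1*(exp(-2*I*pi/3))*conj(exp(I*pi/3))]
      = (1/6)[(1) + (-1) + (1) + (-1) + (1) + (-1)] = 0/6 = 0
(Exp terms are combined using exp(i*s)*conj(exp(i*t)) = exp(i*(s-t)), and sums of them are collapsed using the identity that for every m > 1 the m distinct m-th roots of unity sum to 0, e.g. 1 + exp(2*I*pi/3) + exp(-2*I*pi/3) = 0.)
Hence the multiplicities are chi_2: 1. Dimension check: dim(chi_0)*dim(chi_2) = 1*1 = 1 and sum (mult * dim) = 1*1 = 1.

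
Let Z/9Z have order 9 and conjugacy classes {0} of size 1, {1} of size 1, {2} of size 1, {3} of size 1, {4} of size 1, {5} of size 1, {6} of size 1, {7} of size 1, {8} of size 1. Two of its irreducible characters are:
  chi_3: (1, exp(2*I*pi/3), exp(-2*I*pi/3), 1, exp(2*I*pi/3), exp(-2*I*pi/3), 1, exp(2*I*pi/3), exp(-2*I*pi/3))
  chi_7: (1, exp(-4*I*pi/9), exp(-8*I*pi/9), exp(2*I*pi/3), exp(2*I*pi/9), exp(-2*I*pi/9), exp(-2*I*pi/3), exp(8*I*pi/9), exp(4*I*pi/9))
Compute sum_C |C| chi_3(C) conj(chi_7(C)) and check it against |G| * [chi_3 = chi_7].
Sum = 0; so <chi_3, chi_7> = 0 (distinct irreducibles are orthogonal).

Proof sketch: Compute term by term over conjugacy classes (|C| * chi_3(C) * conj(chi_7(C))):
  1*(1)*conj(1) + 1*(exp(2*I*pi/3))*conj(exp(-4*I*pi/9)) + 1*(exp(-2*I*pi/3))*conj(exp(-8*I*pi/9)) + 1*(1)*conj(exp(2*I*pi/3)) + 1*(exp(2*I*pi/3))*conj(exp(2*I*pi/9)) + 1*(exp(-2*I*pi/3))*conj(exp(-2*I*pi/9)) + 1*(1)*conj(exp(-2*I*pi/3)) + 1*(exp(2*I*pi/3))*conj(exp(8*I*pi/9)) + 1*(exp(-2*I*pi/3))*conj(exp(4*I*pi/9))
  = (1) + (exp(-8*I*pi/9)) + (exp(2*I*pi/9)) + (exp(-2*I*pi/3)) + (exp(4*I*pi/9)) + (exp(-4*I*pi/9)) + (exp(2*I*pi/3)) + (exp(-2*I*pi/9)) + (exp(8*I*pi/9))
  = 0.
(Exp terms are combined using exp(i*s)*conj(exp(i*t)) = exp(i*(s-t)), and sums of them are collapsed using the identity that for every m > 1 the m distinct m-th roots of unity sum to 0, e.g. 1 + exp(2*I*pi/3) + exp(-2*I*pi/3) = 0.)
Dividing by |G| = 9 gives 0/9 = 0, matching the row-orthogonality relation <chi_3, chi_7> = [chi_3 = chi_7].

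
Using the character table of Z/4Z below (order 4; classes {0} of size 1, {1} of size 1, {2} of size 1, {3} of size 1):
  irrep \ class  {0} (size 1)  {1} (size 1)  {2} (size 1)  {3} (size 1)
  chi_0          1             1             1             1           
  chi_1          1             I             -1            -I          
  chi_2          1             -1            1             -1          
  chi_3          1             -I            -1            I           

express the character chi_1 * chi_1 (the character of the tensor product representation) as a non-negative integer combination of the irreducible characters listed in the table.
chi_1 tensor chi_1 = chi_2 (all other irreducibles have multiplicity 0).

Explanation: The character of a tensor product is the pointwise product (chi_1 * chi_1)(C) = chi_1(C) * chi_1(C):
  {0}: (1)*(1), {1}: (I)*(I), {2}: (-1)*(-1), {3}: (-I)*(-I)
so (chi_1 * chi_1) takes values
  {0} -> 1, {1} -> -1, {2} -> 1, {3} -> -1.
Now take the inner product of this character with each irreducible chi from the table, <chi_1*chi_1, chi> = (1/4) sum_C |C| (chi_1*chi_1)(C) conj(chi(C)):
  <chi_1*chi_1, chi_0> = (1/4)[1*(1)*conj(1) + 1*(-1)*conj(1) + 1*(1)*conj(1) + 1*(-1)*conj(1)]
      = (1/4)[(1) + (-1) + (1) + (-1)] = 0/4 = 0
  <chi_1*chi_1, chi_1> = (1/4)[1*(1)*conj(1) + 1*(-1)*conj(I) + 1*(1)*conj(-1) + 1*(-1)*conj(-I)]
      = (1/4)[(1) + (I) + (-1) + (-I)] = 0/4 = 0
  <chi_1*chi_1, chi_2> = (1/4)[1*(1)*conj(1) + 1*(-1)*conj(-1) + 1*(1)*conj(1) + 1*(-1)*conj(-1)]
      = (1/4)[(1) + (1) + (1) + (1)] = 4/4 = 1
  <chi_1*chi_1, chi_3> = (1/4)[1*(1)*conj(1) + 1*(-1)*conj(-I) + 1*(1)*conj(-1) + 1*(-1)*conj(I)]
      = (1/4)[(1) + (-I) + (-1) + (I)] = 0/4 = 0
(Exp terms are combined using exp(i*s)*conj(exp(i*t)) = exp(i*(s-t)), and sums of them are collapsed using the identity that for every m > 1 the m distinct m-th roots of unity sum to 0, e.g. 1 + exp(2*I*pi/3) + exp(-2*I*pi/3) = 0.)
Hence the multiplicities are chi_2: 1. Dimension check: dim(chi_1)*dim(chi_1) = 1*1 = 1 and sum (mult * dim) = 1*1 = 1.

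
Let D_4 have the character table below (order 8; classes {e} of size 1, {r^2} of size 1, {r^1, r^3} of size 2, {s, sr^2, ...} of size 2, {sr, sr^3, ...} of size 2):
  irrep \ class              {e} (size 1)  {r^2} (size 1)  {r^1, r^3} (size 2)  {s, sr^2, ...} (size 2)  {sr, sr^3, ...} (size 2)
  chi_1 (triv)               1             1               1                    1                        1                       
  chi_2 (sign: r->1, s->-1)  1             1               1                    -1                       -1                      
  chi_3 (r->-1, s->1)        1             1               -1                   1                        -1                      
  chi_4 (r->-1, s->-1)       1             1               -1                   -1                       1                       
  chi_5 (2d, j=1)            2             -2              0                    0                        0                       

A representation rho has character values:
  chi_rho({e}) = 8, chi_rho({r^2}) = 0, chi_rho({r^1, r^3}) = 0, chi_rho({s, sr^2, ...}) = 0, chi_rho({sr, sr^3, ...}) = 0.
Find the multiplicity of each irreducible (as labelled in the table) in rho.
Multiplicities: chi_1: 1, chi_2: 1, chi_3: 1, chi_4: 1, chi_5: 2.

Reasoning: Use <chi_rho, chi> = (1/|G|) sum_C |C| * chi_rho(C) * conj(chi(C)) with |G| = 8 for each irreducible chi in the table:
  <chi_rho, chi_1> = (1/8)[1*(8)*conj(1) + 1*(0)*conj(1) + 2*(0)*conj(1) + 2*(0)*conj(1) + 2*(0)*conj(1)]
      = (1/8)[(8) + (0) + (0) + (0) + (0)] = 8/8 = 1
  <chi_rho, chi_2> = (1/8)[1*(8)*conj(1) + 1*(0)*conj(1) + 2*(0)*conj(1) + 2*(0)*conj(-1) + 2*(0)*conj(-1)]
      = (1/8)[(8) + (0) + (0) + (0) + (0)] = 8/8 = 1
  <chi_rho, chi_3> = (1/8)[1*(8)*conj(1) + 1*(0)*conj(1) + 2*(0)*conj(-1) + 2*(0)*conj(1) + 2*(0)*conj(-1)]
      = (1/8)[(8) + (0) + (0) + (0) + (0)] = 8/8 = 1
  <chi_rho, chi_4> = (1/8)[1*(8)*conj(1) + 1*(0)*conj(1) + 2*(0)*conj(-1) + 2*(0)*conj(-1) + 2*(0)*conj(1)]
      = (1/8)[(8) + (0) + (0) + (0) + (0)] = 8/8 = 1
  <chi_rho, chi_5> = (1/8)[1*(8)*conj(2) + 1*(0)*conj(-2) + 2*(0)*conj(0) + 2*(0)*conj(0) + 2*(0)*conj(0)]
      = (1/8)[(16) + (0) + (0) + (0) + (0)] = 16/8 = 2
Dimension check: dim(rho) = sum (mult * dim) = 1*1 + 1*1 + 1*1 + 1*1 + 2*2 = 8 = chi_rho(e) = 8.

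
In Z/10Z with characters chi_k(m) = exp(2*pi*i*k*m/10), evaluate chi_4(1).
chi_4(1) = zeta_10^4 = exp(4*I*pi/5)

Justification: chi_4(1) = zeta_10^(4*1) = zeta_10^4. Since zeta_10^10 = 1, this equals zeta_10^4 = exp(2*pi*i*4/10) = exp(4*I*pi/5).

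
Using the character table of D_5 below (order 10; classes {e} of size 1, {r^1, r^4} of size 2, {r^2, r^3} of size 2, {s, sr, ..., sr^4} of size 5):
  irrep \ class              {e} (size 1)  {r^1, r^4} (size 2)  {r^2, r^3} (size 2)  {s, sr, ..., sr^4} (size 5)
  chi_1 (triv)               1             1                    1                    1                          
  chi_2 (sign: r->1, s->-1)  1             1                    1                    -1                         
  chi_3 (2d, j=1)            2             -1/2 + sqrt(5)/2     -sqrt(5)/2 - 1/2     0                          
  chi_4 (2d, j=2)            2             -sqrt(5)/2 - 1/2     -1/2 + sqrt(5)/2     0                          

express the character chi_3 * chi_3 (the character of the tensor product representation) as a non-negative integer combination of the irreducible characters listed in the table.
chi_3 tensor chi_3 = chi_1 + chi_2 + chi_4 (all other irreducibles have multiplicity 0).

Explanation: The character of a tensor product is the pointwise product (chi_3 * chi_3)(C) = chi_3(C) * chi_3(C):
  {e}: (2)*(2), {r^1, r^4}: (-1/2 + sqrt(5)/2)*(-1/2 + sqrt(5)/2), {r^2, r^3}: (-sqrt(5)/2 - 1/2)*(-sqrt(5)/2 - 1/2), {s, sr, ..., sr^4}: (0)*(0)
so (chi_3 * chi_3) takes values
  {e} -> 4, {r^1, r^4} -> 3/2 - sqrt(5)/2, {r^2, r^3} -> sqrt(5)/2 + 3/2, {s, sr, ..., sr^4} -> 0.
Now take the inner product of this character with each irreducible chi from the table, <chi_3*chi_3, chi> = (1/10) sum_C |C| (chi_3*chi_3)(C) conj(chi(C)):
  <chi_3*chi_3, chi_1> = (1/10)[1*(4)*conj(1) + 2*(3/2 - sqrt(5)/2)*conj(1) + 2*(sqrt(5)/2 + 3/2)*conj(1) + 5*(0)*conj(1)]
      = (1/10)[(4) + (3 - sqrt(5)) + (sqrt(5) + 3) + (0)] = 10/10 = 1
  <chi_3*chi_3, chi_2> = (1/10)[1*(4)*conj(1) + 2*(3/2 - sqrt(5)/2)*conj(1) + 2*(sqrt(5)/2 + 3/2)*conj(1) + 5*(0)*conj(-1)]
      = (1/10)[(4) + (3 - sqrt(5)) + (sqrt(5) + 3) + (0)] = 10/10 = 1
  <chi_3*chi_3, chi_3> = (1/10)[1*(4)*conj(2) + 2*(3/2 - sqrt(5)/2)*conj(-1/2 + sqrt(5)/2) + 2*(sqrt(5)/2 + 3/2)*conj(-sqrt(5)/2 - 1/2) + 5*(0)*conj(0)]
      = (1/10)[(8) + (-4 + 2*sqrt(5)) + (-2*sqrt(5) - 4) + (0)] = 0/10 = 0
  <chi_3*chi_3, chi_4> = (1/10)[1*(4)*conj(2) + 2*(3/2 - sqrt(5)/2)*conj(-sqrt(5)/2 - 1/2) + 2*(sqrt(5)/2 + 3/2)*conj(-1/2 + sqrt(5)/2) + 5*(0)*conj(0)]
      = (1/10)[(8) + (1 - sqrt(5)) + (1 + sqrt(5)) + (0)] = 10/10 = 1
Hence the multiplicities are chi_1: 1, chi_2: 1, chi_4: 1. Dimension check: dim(chi_3)*dim(chi_3) = 2*2 = 4 and sum (mult * dim) = 1*1 + 1*1 + 1*2 = 4.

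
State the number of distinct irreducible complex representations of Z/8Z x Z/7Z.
56

Details: The number of irreducible complex representations of a finite group equals its number of conjugacy classes. Z/8Z x Z/7Z is abelian of order 56, so every element is its own conjugacy class: 56 classes, so Z/8Z x Z/7Z (order 56) has exactly 56 irreducible complex representations.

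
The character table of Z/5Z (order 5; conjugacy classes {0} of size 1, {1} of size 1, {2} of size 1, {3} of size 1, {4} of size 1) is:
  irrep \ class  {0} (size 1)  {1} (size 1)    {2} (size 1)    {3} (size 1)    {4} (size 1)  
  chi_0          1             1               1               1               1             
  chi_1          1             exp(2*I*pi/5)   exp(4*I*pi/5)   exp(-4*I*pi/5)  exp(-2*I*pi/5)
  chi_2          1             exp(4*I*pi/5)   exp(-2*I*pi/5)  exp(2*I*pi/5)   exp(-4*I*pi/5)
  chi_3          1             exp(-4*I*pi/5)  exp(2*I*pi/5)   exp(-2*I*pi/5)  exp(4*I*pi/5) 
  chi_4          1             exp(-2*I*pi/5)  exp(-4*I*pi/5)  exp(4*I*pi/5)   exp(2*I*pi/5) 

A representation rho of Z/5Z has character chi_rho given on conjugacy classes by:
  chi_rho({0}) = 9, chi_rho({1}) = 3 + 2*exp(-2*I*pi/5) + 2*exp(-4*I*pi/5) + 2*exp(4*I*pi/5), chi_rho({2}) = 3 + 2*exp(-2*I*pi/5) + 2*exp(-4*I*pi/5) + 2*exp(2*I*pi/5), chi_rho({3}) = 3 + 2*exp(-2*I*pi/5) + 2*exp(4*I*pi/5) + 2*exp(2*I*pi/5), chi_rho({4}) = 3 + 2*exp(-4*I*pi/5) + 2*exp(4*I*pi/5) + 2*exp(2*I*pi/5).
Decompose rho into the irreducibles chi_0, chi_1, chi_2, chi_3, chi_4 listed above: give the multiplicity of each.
Multiplicities: chi_0: 3, chi_1: 0, chi_2: 2, chi_3: 2, chi_4: 2.

Derivation: Use <chi_rho, chi> = (1/|G|) sum_C |C| * chi_rho(C) * conj(chi(C)) with |G| = 5 for each irreducible chi in the table:
  <chi_rho, chi_0> = (1/5)[1*(9)*conj(1) + 1*(3 + 2*exp(-2*I*pi/5) + 2*exp(-4*I*pi/5) + 2*exp(4*I*pi/5))*conj(1) + 1*(3 + 2*exp(-2*I*pi/5) + 2*exp(-4*I*pi/5) + 2*exp(2*I*pi/5))*conj(1) + 1*(3 + 2*exp(-2*I*pi/5) + 2*exp(4*I*pi/5) + 2*exp(2*I*pi/5))*conj(1) + 1*(3 + 2*exp(-4*I*pi/5) + 2*exp(4*I*pi/5) + 2*exp(2*I*pi/5))*conj(1)]
      = (1/5)[(9) + (3 + 2*exp(-2*I*pi/5) + 2*exp(-4*I*pi/5) + 2*exp(4*I*pi/5)) + (3 + 2*exp(-2*I*pi/5) + 2*exp(-4*I*pi/5) + 2*exp(2*I*pi/5)) + (3 + 2*exp(-2*I*pi/5) + 2*exp(4*I*pi/5) + 2*exp(2*I*pi/5)) + (3 + 2*exp(-4*I*pi/5) + 2*exp(4*I*pi/5) + 2*exp(2*I*pi/5))] = 15/5 = 3
  <chi_rho, chi_1> = (1/5)[1*(9)*conj(1) + 1*(3 + 2*exp(-2*I*pi/5) + 2*exp(-4*I*pi/5) + 2*exp(4*I*pi/5))*conj(exp(2*I*pi/5)) + 1*(3 + 2*exp(-2*I*pi/5) + 2*exp(-4*I*pi/5) + 2*exp(2*I*pi/5))*conj(exp(4*I*pi/5)) + 1*(3 + 2*exp(-2*I*pi/5) + 2*exp(4*I*pi/5) + 2*exp(2*I*pi/5))*conj(exp(-4*I*pi/5)) + 1*(3 + 2*exp(-4*I*pi/5) + 2*exp(4*I*pi/5) + 2*exp(2*I*pi/5))*conj(exp(-2*I*pi/5))]
      = (1/5)[(9) + (3*exp(-2*I*pi/5) + 2*exp(-4*I*pi/5) + 2*exp(4*I*pi/5) + 2*exp(2*I*pi/5)) + (2*exp(-2*I*pi/5) + 3*exp(-4*I*pi/5) + 2*exp(4*I*pi/5) + 2*exp(2*I*pi/5)) + (2*exp(-2*I*pi/5) + 2*exp(-4*I*pi/5) + 3*exp(4*I*pi/5) + 2*exp(2*I*pi/5)) + (2*exp(-2*I*pi/5) + 2*exp(-4*I*pi/5) + 2*exp(4*I*pi/5) + 3*exp(2*I*pi/5))] = 0/5 = 0
  <chi_rho, chi_2> = (1/5)[1*(9)*conj(1) + 1*(3 + 2*exp(-2*I*pi/5) + 2*exp(-4*I*pi/5) + 2*exp(4*I*pi/5))*conj(exp(4*I*pi/5)) + 1*(3 + 2*exp(-2*I*pi/5) + 2*exp(-4*I*pi/5) + 2*exp(2*I*pi/5))*conj(exp(-2*I*pi/5)) + 1*(3 + 2*exp(-2*I*pi/5) + 2*exp(4*I*pi/5) + 2*exp(2*I*pi/5))*conj(exp(2*I*pi/5)) + 1*(3 + 2*exp(-4*I*pi/5) + 2*exp(4*I*pi/5) + 2*exp(2*I*pi/5))*conj(exp(-4*I*pi/5))]
      = (1/5)[(9) + (2 + 3*exp(-4*I*pi/5) + 2*exp(4*I*pi/5) + 2*exp(2*I*pi/5)) + (2 + 2*exp(-2*I*pi/5) + 2*exp(4*I*pi/5) + 3*exp(2*I*pi/5)) + (2 + 3*exp(-2*I*pi/5) + 2*exp(-4*I*pi/5) + 2*exp(2*I*pi/5)) + (2 + 2*exp(-2*I*pi/5) + 2*exp(-4*I*pi/5) + 3*exp(4*I*pi/5))] = 10/5 = 2
  <chi_rho, chi_3> = (1/5)[1*(9)*conj(1) + 1*(3 + 2*exp(-2*I*pi/5) + 2*exp(-4*I*pi/5) + 2*exp(4*I*pi/5))*conj(exp(-4*I*pi/5)) + 1*(3 + 2*exp(-2*I*pi/5) + 2*exp(-4*I*pi/5) + 2*exp(2*I*pi/5))*conj(exp(2*I*pi/5)) + 1*(3 + 2*exp(-2*I*pi/5) + 2*exp(4*I*pi/5) + 2*exp(2*I*pi/5))*conj(exp(-2*I*pi/5)) + 1*(3 + 2*exp(-4*I*pi/5) + 2*exp(4*I*pi/5) + 2*exp(2*I*pi/5))*conj(exp(4*I*pi/5))]
      = (1/5)[(9) + (2 + 2*exp(-2*I*pi/5) + 3*exp(4*I*pi/5) + 2*exp(2*I*pi/5)) + (2 + 3*exp(-2*I*pi/5) + 2*exp(-4*I*pi/5) + 2*exp(4*I*pi/5)) + (2 + 2*exp(-4*I*pi/5) + 2*exp(4*I*pi/5) + 3*exp(2*I*pi/5)) + (2 + 2*exp(-2*I*pi/5) + 3*exp(-4*I*pi/5) + 2*exp(2*I*pi/5))] = 10/5 = 2
  <chi_rho, chi_4> = (1/5)[1*(9)*conj(1) + 1*(3 + 2*exp(-2*I*pi/5) + 2*exp(-4*I*pi/5) + 2*exp(4*I*pi/5))*conj(exp(-2*I*pi/5)) + 1*(3 + 2*exp(-2*I*pi/5) + 2*exp(-4*I*pi/5) + 2*exp(2*I*pi/5))*conj(exp(-4*I*pi/5)) + 1*(3 + 2*exp(-2*I*pi/5) + 2*exp(4*I*pi/5) + 2*exp(2*I*pi/5))*conj(exp(4*I*pi/5)) + 1*(3 + 2*exp(-4*I*pi/5) + 2*exp(4*I*pi/5) + 2*exp(2*I*pi/5))*conj(exp(2*I*pi/5))]
      = (1/5)[(9) + (2 + 2*exp(-2*I*pi/5) + 2*exp(-4*I*pi/5) + 3*exp(2*I*pi/5)) + (2 + 2*exp(-4*I*pi/5) + 3*exp(4*I*pi/5) + 2*exp(2*I*pi/5)) + (2 + 2*exp(-2*I*pi/5) + 3*exp(-4*I*pi/5) + 2*exp(4*I*pi/5)) + (2 + 3*exp(-2*I*pi/5) + 2*exp(4*I*pi/5) + 2*exp(2*I*pi/5))] = 10/5 = 2
(Exp terms are combined using exp(i*s)*conj(exp(i*t)) = exp(i*(s-t)), and sums of them are collapsed using the identity that for every m > 1 the m distinct m-th roots of unity sum to 0, e.g. 1 + exp(2*I*pi/3) + exp(-2*I*pi/3) = 0.)
Dimension check: dim(rho) = sum (mult * dim) = 3*1 + 0*1 + 2*1 + 2*1 + 2*1 = 9 = chi_rho(e) = 9.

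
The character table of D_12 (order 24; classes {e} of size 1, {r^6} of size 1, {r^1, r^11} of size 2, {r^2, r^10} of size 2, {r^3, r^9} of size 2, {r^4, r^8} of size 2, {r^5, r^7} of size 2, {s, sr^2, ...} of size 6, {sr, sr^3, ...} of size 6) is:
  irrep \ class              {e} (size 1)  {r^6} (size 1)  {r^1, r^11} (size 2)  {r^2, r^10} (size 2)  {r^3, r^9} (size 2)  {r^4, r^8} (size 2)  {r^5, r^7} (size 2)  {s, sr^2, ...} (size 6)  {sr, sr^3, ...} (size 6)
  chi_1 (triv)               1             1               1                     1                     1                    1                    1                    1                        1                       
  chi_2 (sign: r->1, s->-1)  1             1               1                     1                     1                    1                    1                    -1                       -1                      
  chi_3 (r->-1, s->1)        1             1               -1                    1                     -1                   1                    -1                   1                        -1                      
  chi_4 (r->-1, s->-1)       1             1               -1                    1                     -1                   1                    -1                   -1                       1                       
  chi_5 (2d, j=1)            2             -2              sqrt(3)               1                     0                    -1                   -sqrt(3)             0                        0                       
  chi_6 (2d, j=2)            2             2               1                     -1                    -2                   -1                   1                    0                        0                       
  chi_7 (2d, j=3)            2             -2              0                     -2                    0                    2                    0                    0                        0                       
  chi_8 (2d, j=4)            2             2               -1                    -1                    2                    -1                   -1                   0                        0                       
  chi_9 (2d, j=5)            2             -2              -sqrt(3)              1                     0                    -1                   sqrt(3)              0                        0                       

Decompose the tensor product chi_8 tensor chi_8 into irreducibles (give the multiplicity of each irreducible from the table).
chi_8 tensor chi_8 = chi_1 + chi_2 + chi_8 (all other irreducibles have multiplicity 0).

The character of a tensor product is the pointwise product (chi_8 * chi_8)(C) = chi_8(C) * chi_8(C):
  {e}: (2)*(2), {r^6}: (2)*(2), {r^1, r^11}: (-1)*(-1), {r^2, r^10}: (-1)*(-1), {r^3, r^9}: (2)*(2), {r^4, r^8}: (-1)*(-1), {r^5, r^7}: (-1)*(-1), {s, sr^2, ...}: (0)*(0), {sr, sr^3, ...}: (0)*(0)
so (chi_8 * chi_8) takes values
  {e} -> 4, {r^6} -> 4, {r^1, r^11} -> 1, {r^2, r^10} -> 1, {r^3, r^9} -> 4, {r^4, r^8} -> 1, {r^5, r^7} -> 1, {s, sr^2, ...} -> 0, {sr, sr^3, ...} -> 0.
Now take the inner product of this character with each irreducible chi from the table, <chi_8*chi_8, chi> = (1/24) sum_C |C| (chi_8*chi_8)(C) conj(chi(C)):
  <chi_8*chi_8, chi_1> = (1/24)[1*(4)*conj(1) + 1*(4)*conj(1) + 2*(1)*conj(1) + 2*(1)*conj(1) + 2*(4)*conj(1) + 2*(1)*conj(1) + 2*(1)*conj(1) + 6*(0)*conj(1) + 6*(0)*conj(1)]
      = (1/24)[(4) + (4) + (2) + (2) + (8) + (2) + (2) + (0) + (0)] = 24/24 = 1
  <chi_8*chi_8, chi_2> = (1/24)[1*(4)*conj(1) + 1*(4)*conj(1) + 2*(1)*conj(1) + 2*(1)*conj(1) + 2*(4)*conj(1) + 2*(1)*conj(1) + 2*(1)*conj(1) + 6*(0)*conj(-1) + 6*(0)*conj(-1)]
      = (1/24)[(4) + (4) + (2) + (2) + (8) + (2) + (2) + (0) + (0)] = 24/24 = 1
  <chi_8*chi_8, chi_3> = (1/24)[1*(4)*conj(1) + 1*(4)*conj(1) + 2*(1)*conj(-1) + 2*(1)*conj(1) + 2*(4)*conj(-1) + 2*(1)*conj(1) + 2*(1)*conj(-1) + 6*(0)*conj(1) + 6*(0)*conj(-1)]
      = (1/24)[(4) + (4) + (-2) + (2) + (-8) + (2) + (-2) + (0) + (0)] = 0/24 = 0
  <chi_8*chi_8, chi_4> = (1/24)[1*(4)*conj(1) + 1*(4)*conj(1) + 2*(1)*conj(-1) + 2*(1)*conj(1) + 2*(4)*conj(-1) + 2*(1)*conj(1) + 2*(1)*conj(-1) + 6*(0)*conj(-1) + 6*(0)*conj(1)]
      = (1/24)[(4) + (4) + (-2) + (2) + (-8) + (2) + (-2) + (0) + (0)] = 0/24 = 0
  <chi_8*chi_8, chi_5> = (1/24)[1*(4)*conj(2) + 1*(4)*conj(-2) + 2*(1)*conj(sqrt(3)) + 2*(1)*conj(1) + 2*(4)*conj(0) + 2*(1)*conj(-1) + 2*(1)*conj(-sqrt(3)) + 6*(0)*conj(0) + 6*(0)*conj(0)]
      = (1/24)[(8) + (-8) + (2*sqrt(3)) + (2) + (0) + (-2) + (-2*sqrt(3)) + (0) + (0)] = 0/24 = 0
  <chi_8*chi_8, chi_6> = (1/24)[1*(4)*conj(2) + 1*(4)*conj(2) + 2*(1)*conj(1) + 2*(1)*conj(-1) + 2*(4)*conj(-2) + 2*(1)*conj(-1) + 2*(1)*conj(1) + 6*(0)*conj(0) + 6*(0)*conj(0)]
      = (1/24)[(8) + (8) + (2) + (-2) + (-16) + (-2) + (2) + (0) + (0)] = 0/24 = 0
  <chi_8*chi_8, chi_7> = (1/24)[1*(4)*conj(2) + 1*(4)*conj(-2) + 2*(1)*conj(0) + 2*(1)*conj(-2) + 2*(4)*conj(0) + 2*(1)*conj(2) + 2*(1)*conj(0) + 6*(0)*conj(0) + 6*(0)*conj(0)]
      = (1/24)[(8) + (-8) + (0) + (-4) + (0) + (4) + (0) + (0) + (0)] = 0/24 = 0
  <chi_8*chi_8, chi_8> = (1/24)[1*(4)*conj(2) + 1*(4)*conj(2) + 2*(1)*conj(-1) + 2*(1)*conj(-1) + 2*(4)*conj(2) + 2*(1)*conj(-1) + 2*(1)*conj(-1) + 6*(0)*conj(0) + 6*(0)*conj(0)]
      = (1/24)[(8) + (8) + (-2) + (-2) + (16) + (-2) + (-2) + (0) + (0)] = 24/24 = 1
  <chi_8*chi_8, chi_9> = (1/24)[1*(4)*conj(2) + 1*(4)*conj(-2) + 2*(1)*conj(-sqrt(3)) + 2*(1)*conj(1) + 2*(4)*conj(0) + 2*(1)*conj(-1) + 2*(1)*conj(sqrt(3)) + 6*(0)*conj(0) + 6*(0)*conj(0)]
      = (1/24)[(8) + (-8) + (-2*sqrt(3)) + (2) + (0) + (-2) + (2*sqrt(3)) + (0) + (0)] = 0/24 = 0
Hence the multiplicities are chi_1: 1, chi_2: 1, chi_8: 1. Dimension check: dim(chi_8)*dim(chi_8) = 2*2 = 4 and sum (mult * dim) = 1*1 + 1*1 + 1*2 = 4.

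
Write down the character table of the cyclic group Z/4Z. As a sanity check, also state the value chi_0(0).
Character table of Z/4Z (irreps indexed chi_0,...,chi_3 with chi_k(m) = zeta_4^(k*m), zeta_4 = exp(2*pi*i/4)):
  irrep \ class  {0} (size 1)  {1} (size 1)  {2} (size 1)  {3} (size 1)
  chi_0          1             1             1             1           
  chi_1          1             I             -1            -I          
  chi_2          1             -1            1             -1          
  chi_3          1             -I            -1            I           

Spot check: chi_0(0) = zeta_4^(0*0) = zeta_4^0 = 1.

Justification: Z/4Z is abelian, so all 4 irreducible complex representations are 1-dimensional. They are given by chi_k(m) = zeta_4^(k*m) for k = 0,...,3. Row orthogonality: sum_m chi_k(m) conj(chi_l(m)) = 4 * [k = l].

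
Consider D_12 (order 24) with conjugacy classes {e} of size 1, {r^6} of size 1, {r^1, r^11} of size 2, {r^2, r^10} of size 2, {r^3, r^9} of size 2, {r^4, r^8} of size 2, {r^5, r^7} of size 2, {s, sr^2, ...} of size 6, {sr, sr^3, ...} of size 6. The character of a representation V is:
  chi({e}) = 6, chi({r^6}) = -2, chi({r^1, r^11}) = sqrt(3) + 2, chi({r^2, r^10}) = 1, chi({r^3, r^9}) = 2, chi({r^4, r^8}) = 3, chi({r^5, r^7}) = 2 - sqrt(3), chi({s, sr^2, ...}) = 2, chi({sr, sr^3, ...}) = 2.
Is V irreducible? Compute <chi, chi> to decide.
Not irreducible (reducible): <chi, chi> = 6 > 1.

Working: <chi, chi> = (1/|G|) sum_C |C| * |chi(C)|^2 = (1/24)[1*|6|^2 + 1*|-2|^2 + 2*|sqrt(3) + 2|^2 + 2*|1|^2 + 2*|2|^2 + 2*|3|^2 + 2*|2 - sqrt(3)|^2 + 6*|2|^2 + 6*|2|^2]
  = (1/24)[(36) + (4) + (8*sqrt(3) + 14) + (2) + (8) + (18) + (14 - 8*sqrt(3)) + (24) + (24)] = 144/24 = 6.
A character is irreducible iff <chi, chi> = 1, so this representation is reducible.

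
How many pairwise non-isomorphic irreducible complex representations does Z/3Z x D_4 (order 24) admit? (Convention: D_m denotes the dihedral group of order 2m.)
15

Derivation: The number of irreducible complex representations of a finite group equals its number of conjugacy classes. For a direct product, #classes(G x H) = #classes(G) * #classes(H). Z/3Z has 3 classes (abelian), D_4 has 5 classes, so 3 * 5 = 15, so Z/3Z x D_4 (order 24) has exactly 15 irreducible complex representations.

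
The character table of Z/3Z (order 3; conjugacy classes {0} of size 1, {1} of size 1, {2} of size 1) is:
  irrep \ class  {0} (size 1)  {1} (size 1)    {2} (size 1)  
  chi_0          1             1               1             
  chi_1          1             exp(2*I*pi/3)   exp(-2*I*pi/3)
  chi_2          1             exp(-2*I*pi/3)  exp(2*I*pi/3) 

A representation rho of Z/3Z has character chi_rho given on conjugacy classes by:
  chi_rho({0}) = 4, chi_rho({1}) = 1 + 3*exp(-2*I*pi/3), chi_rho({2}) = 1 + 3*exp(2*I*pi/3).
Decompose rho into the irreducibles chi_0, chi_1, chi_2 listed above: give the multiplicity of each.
Multiplicities: chi_0: 1, chi_1: 0, chi_2: 3.

Justification: Use <chi_rho, chi> = (1/|G|) sum_C |C| * chi_rho(C) * conj(chi(C)) with |G| = 3 for each irreducible chi in the table:
  <chi_rho, chi_0> = (1/3)[1*(4)*conj(1) + 1*(1 + 3*exp(-2*I*pi/3))*conj(1) + 1*(1 + 3*exp(2*I*pi/3))*conj(1)]
      = (1/3)[(4) + (1 + 3*exp(-2*I*pi/3)) + (1 + 3*exp(2*I*pi/3))] = 3/3 = 1
  <chi_rho, chi_1> = (1/3)[1*(4)*conj(1) + 1*(1 + 3*exp(-2*I*pi/3))*conj(exp(2*I*pi/3)) + 1*(1 + 3*exp(2*I*pi/3))*conj(exp(-2*I*pi/3))]
      = (1/3)[(4) + (exp(-2*I*pi/3) + 3*exp(2*I*pi/3)) + (3*exp(-2*I*pi/3) + exp(2*I*pi/3))] = 0/3 = 0
  <chi_rho, chi_2> = (1/3)[1*(4)*conj(1) + 1*(1 + 3*exp(-2*I*pi/3))*conj(exp(-2*I*pi/3)) + 1*(1 + 3*exp(2*I*pi/3))*conj(exp(2*I*pi/3))]
      = (1/3)[(4) + (3 + exp(2*I*pi/3)) + (3 + exp(-2*I*pi/3))] = 9/3 = 3
(Exp terms are combined using exp(i*s)*conj(exp(i*t)) = exp(i*(s-t)), and sums of them are collapsed using the identity that for every m > 1 the m distinct m-th roots of unity sum to 0, e.g. 1 + exp(2*I*pi/3) + exp(-2*I*pi/3) = 0.)
Dimension check: dim(rho) = sum (mult * dim) = 1*1 + 0*1 + 3*1 = 4 = chi_rho(e) = 4.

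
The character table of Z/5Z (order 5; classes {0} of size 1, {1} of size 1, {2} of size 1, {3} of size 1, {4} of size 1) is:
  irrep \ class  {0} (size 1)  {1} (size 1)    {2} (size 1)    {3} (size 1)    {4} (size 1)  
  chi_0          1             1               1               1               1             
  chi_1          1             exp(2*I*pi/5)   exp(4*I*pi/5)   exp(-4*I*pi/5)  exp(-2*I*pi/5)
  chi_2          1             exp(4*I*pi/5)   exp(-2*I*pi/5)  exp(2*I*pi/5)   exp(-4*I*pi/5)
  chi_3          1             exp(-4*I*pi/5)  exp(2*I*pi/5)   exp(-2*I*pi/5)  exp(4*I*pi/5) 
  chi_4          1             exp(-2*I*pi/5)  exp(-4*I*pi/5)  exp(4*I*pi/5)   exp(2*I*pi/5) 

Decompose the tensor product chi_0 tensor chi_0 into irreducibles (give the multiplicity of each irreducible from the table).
chi_0 tensor chi_0 = chi_0 (all other irreducibles have multiplicity 0).

Reasoning: The character of a tensor product is the pointwise product (chi_0 * chi_0)(C) = chi_0(C) * chi_0(C):
  {0}: (1)*(1), {1}: (1)*(1), {2}: (1)*(1), {3}: (1)*(1), {4}: (1)*(1)
so (chi_0 * chi_0) takes values
  {0} -> 1, {1} -> 1, {2} -> 1, {3} -> 1, {4} -> 1.
Now take the inner product of this character with each irreducible chi from the table, <chi_0*chi_0, chi> = (1/5) sum_C |C| (chi_0*chi_0)(C) conj(chi(C)):
  <chi_0*chi_0, chi_0> = (1/5)[1*(1)*conj(1) + 1*(1)*conj(1) + 1*(1)*conj(1) + 1*(1)*conj(1) + 1*(1)*conj(1)]
      = (1/5)[(1) + (1) + (1) + (1) + (1)] = 5/5 = 1
  <chi_0*chi_0, chi_1> = (1/5)[1*(1)*conj(1) + 1*(1)*conj(exp(2*I*pi/5)) + 1*(1)*conj(exp(4*I*pi/5)) + 1*(1)*conj(exp(-4*I*pi/5)) + 1*(1)*conj(exp(-2*I*pi/5))]
      = (1/5)[(1) + (exp(-2*I*pi/5)) + (exp(-4*I*pi/5)) + (exp(4*I*pi/5)) + (exp(2*I*pi/5))] = 0/5 = 0
  <chi_0*chi_0, chi_2> = (1/5)[1*(1)*conj(1) + 1*(1)*conj(exp(4*I*pi/5)) + 1*(1)*conj(exp(-2*I*pi/5)) + 1*(1)*conj(exp(2*I*pi/5)) + 1*(1)*conj(exp(-4*I*pi/5))]
      = (1/5)[(1) + (exp(-4*I*pi/5)) + (exp(2*I*pi/5)) + (exp(-2*I*pi/5)) + (exp(4*I*pi/5))] = 0/5 = 0
  <chi_0*chi_0, chi_3> = (1/5)[1*(1)*conj(1) + 1*(1)*conj(exp(-4*I*pi/5)) + 1*(1)*conj(exp(2*I*pi/5)) + 1*(1)*conj(exp(-2*I*pi/5)) + 1*(1)*conj(exp(4*I*pi/5))]
      = (1/5)[(1) + (exp(4*I*pi/5)) + (exp(-2*I*pi/5)) + (exp(2*I*pi/5)) + (exp(-4*I*pi/5))] = 0/5 = 0
  <chi_0*chi_0, chi_4> = (1/5)[1*(1)*conj(1) + 1*(1)*conj(exp(-2*I*pi/5)) + 1*(1)*conj(exp(-4*I*pi/5)) + 1*(1)*conj(exp(4*I*pi/5)) + 1*(1)*conj(exp(2*I*pi/5))]
      = (1/5)[(1) + (exp(2*I*pi/5)) + (exp(4*I*pi/5)) + (exp(-4*I*pi/5)) + (exp(-2*I*pi/5))] = 0/5 = 0
(Exp terms are combined using exp(i*s)*conj(exp(i*t)) = exp(i*(s-t)), and sums of them are collapsed using the identity that for every m > 1 the m distinct m-th roots of unity sum to 0, e.g. 1 + exp(2*I*pi/3) + exp(-2*I*pi/3) = 0.)
Hence the multiplicities are chi_0: 1. Dimension check: dim(chi_0)*dim(chi_0) = 1*1 = 1 and sum (mult * dim) = 1*1 = 1.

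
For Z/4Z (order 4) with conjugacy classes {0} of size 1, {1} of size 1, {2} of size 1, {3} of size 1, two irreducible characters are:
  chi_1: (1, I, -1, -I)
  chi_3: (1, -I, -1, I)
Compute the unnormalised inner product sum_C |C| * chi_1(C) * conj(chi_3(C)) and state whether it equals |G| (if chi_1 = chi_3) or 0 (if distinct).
Sum = 0; so <chi_1, chi_3> = 0 (distinct irreducibles are orthogonal).

Solution. Compute term by term over conjugacy classes (|C| * chi_1(C) * conj(chi_3(C))):
  1*(1)*conj(1) + 1*(I)*conj(-I) + 1*(-1)*conj(-1) + 1*(-I)*conj(I)
  = (1) + (-1) + (1) + (-1)
  = 0.
(Exp terms are combined using exp(i*s)*conj(exp(i*t)) = exp(i*(s-t)), and sums of them are collapsed using the identity that for every m > 1 the m distinct m-th roots of unity sum to 0, e.g. 1 + exp(2*I*pi/3) + exp(-2*I*pi/3) = 0.)
Dividing by |G| = 4 gives 0/4 = 0, matching the row-orthogonality relation <chi_1, chi_3> = [chi_1 = chi_3].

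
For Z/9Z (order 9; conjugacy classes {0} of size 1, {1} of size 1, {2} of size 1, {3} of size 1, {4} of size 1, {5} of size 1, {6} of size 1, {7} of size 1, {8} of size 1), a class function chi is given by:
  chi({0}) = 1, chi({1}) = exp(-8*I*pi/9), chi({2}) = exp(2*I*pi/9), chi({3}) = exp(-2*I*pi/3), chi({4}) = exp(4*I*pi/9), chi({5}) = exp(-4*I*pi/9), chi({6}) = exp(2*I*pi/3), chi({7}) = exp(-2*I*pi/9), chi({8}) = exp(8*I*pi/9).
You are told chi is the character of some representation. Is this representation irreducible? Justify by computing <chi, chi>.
Irreducible: <chi, chi> = 1.

Why: <chi, chi> = (1/|G|) sum_C |C| * |chi(C)|^2 = (1/9)[1*|1|^2 + 1*|exp(-8*I*pi/9)|^2 + 1*|exp(2*I*pi/9)|^2 + 1*|exp(-2*I*pi/3)|^2 + 1*|exp(4*I*pi/9)|^2 + 1*|exp(-4*I*pi/9)|^2 + 1*|exp(2*I*pi/3)|^2 + 1*|exp(-2*I*pi/9)|^2 + 1*|exp(8*I*pi/9)|^2]
  = (1/9)[(1) + (1) + (1) + (1) + (1) + (1) + (1) + (1) + (1)] = 9/9 = 1.
(Exp terms are combined using exp(i*s)*conj(exp(i*t)) = exp(i*(s-t)), and sums of them are collapsed using the identity that for every m > 1 the m distinct m-th roots of unity sum to 0, e.g. 1 + exp(2*I*pi/3) + exp(-2*I*pi/3) = 0.)
A character is irreducible iff <chi, chi> = 1, so this representation is irreducible.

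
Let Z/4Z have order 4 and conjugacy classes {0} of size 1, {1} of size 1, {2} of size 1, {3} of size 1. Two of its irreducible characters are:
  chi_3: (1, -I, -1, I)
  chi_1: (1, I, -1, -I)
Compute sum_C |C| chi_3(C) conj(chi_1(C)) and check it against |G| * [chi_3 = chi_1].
Sum = 0; so <chi_3, chi_1> = 0 (distinct irreducibles are orthogonal).

Derivation: Compute term by term over conjugacy classes (|C| * chi_3(C) * conj(chi_1(C))):
  1*(1)*conj(1) + 1*(-I)*conj(I) + 1*(-1)*conj(-1) + 1*(I)*conj(-I)
  = (1) + (-1) + (1) + (-1)
  = 0.
(Exp terms are combined using exp(i*s)*conj(exp(i*t)) = exp(i*(s-t)), and sums of them are collapsed using the identity that for every m > 1 the m distinct m-th roots of unity sum to 0, e.g. 1 + exp(2*I*pi/3) + exp(-2*I*pi/3) = 0.)
Dividing by |G| = 4 gives 0/4 = 0, matching the row-orthogonality relation <chi_3, chi_1> = [chi_3 = chi_1].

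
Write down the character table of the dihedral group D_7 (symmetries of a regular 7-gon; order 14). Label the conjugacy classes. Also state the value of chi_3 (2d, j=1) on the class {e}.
Conjugacy classes: {e} of size 1, {r^1, r^6} of size 2, {r^2, r^5} of size 2, {r^3, r^4} of size 2, {s, sr, ..., sr^6} of size 7.
Character table:
  irrep \ class              {e} (size 1)  {r^1, r^6} (size 2)  {r^2, r^5} (size 2)  {r^3, r^4} (size 2)  {s, sr, ..., sr^6} (size 7)
  chi_1 (triv)               1             1                    1                    1                    1                          
  chi_2 (sign: r->1, s->-1)  1             1                    1                    1                    -1                         
  chi_3 (2d, j=1)            2             2*cos(2*pi/7)        -2*cos(3*pi/7)       -2*cos(pi/7)         0                          
  chi_4 (2d, j=2)            2             -2*cos(3*pi/7)       -2*cos(pi/7)         2*cos(2*pi/7)        0                          
  chi_5 (2d, j=3)            2             -2*cos(pi/7)         2*cos(2*pi/7)        -2*cos(3*pi/7)       0                          

Spot check: chi_3 (2d, j=1) on {e} = 2.

Justification: D_7 has order 2*7 = 14 with 5 conjugacy classes, hence 5 irreducibles. Sum of squared dims 1 + 1 + 4 + 4 + 4 = 14 = |G|. Linear characters come from the abelianisation; the 2-dimensional irreps have character r^k -> 2*cos(2*pi*j*k/7), reflections -> 0.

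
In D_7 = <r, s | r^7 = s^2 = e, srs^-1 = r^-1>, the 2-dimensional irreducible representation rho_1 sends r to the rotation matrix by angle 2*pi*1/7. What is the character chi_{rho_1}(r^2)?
chi_{rho_1}(r^2) = 2*cos(2*pi*1*2/7) = -2*cos(3*pi/7)

Solution. rho_1(r^2) is rotation by angle 2*pi*1*2/7, whose trace is 2*cos(2*pi*1*2/7) = -2*cos(3*pi/7).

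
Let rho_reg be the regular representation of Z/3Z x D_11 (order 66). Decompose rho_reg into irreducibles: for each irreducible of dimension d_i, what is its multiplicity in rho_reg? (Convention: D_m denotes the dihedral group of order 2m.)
Each irreducible V_i of dimension d_i appears with multiplicity d_i, i.e. rho_reg = (direct sum over all irreducibles V_i) d_i V_i. The irreducible dimensions for Z/3Z x D_11 are 1, 1, 1, 1, 1, 1, 2, 2, 2, 2, 2, 2, 2, 2, 2, 2, 2, 2, 2, 2, 2: 6 irreducibles of dimension 1, each with multiplicity 1; 15 irreducibles of dimension 2, each with multiplicity 2. Total dimension 6*1*1 + 15*2*2 = 66 = |G|.

Why: General theorem: in the regular representation of a finite group G, each irreducible appears with multiplicity equal to its dimension. Check: dim(rho_reg) = sum d_i^2 = 1 + 1 + 1 + 1 + 1 + 1 + 4 + 4 + 4 + 4 + 4 + 4 + 4 + 4 + 4 + 4 + 4 + 4 + 4 + 4 + 4 = 66 = |G|.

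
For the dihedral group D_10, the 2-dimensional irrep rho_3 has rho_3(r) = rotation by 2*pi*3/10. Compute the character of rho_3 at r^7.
chi_{rho_3}(r^7) = 2*cos(2*pi*3*7/10) = 1/2 + sqrt(5)/2

Details: rho_3(r^7) is rotation by angle 2*pi*3*7/10, whose trace is 2*cos(2*pi*3*7/10) = 1/2 + sqrt(5)/2.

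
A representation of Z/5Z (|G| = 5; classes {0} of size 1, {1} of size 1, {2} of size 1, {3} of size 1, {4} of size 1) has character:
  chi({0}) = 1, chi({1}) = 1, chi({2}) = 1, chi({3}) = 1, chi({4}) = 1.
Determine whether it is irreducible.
Irreducible: <chi, chi> = 1.

Argument: <chi, chi> = (1/|G|) sum_C |C| * |chi(C)|^2 = (1/5)[1*|1|^2 + 1*|1|^2 + 1*|1|^2 + 1*|1|^2 + 1*|1|^2]
  = (1/5)[(1) + (1) + (1) + (1) + (1)] = 5/5 = 1.
(Exp terms are combined using exp(i*s)*conj(exp(i*t)) = exp(i*(s-t)), and sums of them are collapsed using the identity that for every m > 1 the m distinct m-th roots of unity sum to 0, e.g. 1 + exp(2*I*pi/3) + exp(-2*I*pi/3) = 0.)
A character is irreducible iff <chi, chi> = 1, so this representation is irreducible.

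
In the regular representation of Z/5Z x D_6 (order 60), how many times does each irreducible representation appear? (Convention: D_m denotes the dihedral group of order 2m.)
Each irreducible V_i of dimension d_i appears with multiplicity d_i, i.e. rho_reg = (direct sum over all irreducibles V_i) d_i V_i. The irreducible dimensions for Z/5Z x D_6 are 1, 1, 1, 1, 1, 1, 1, 1, 1, 1, 1, 1, 1, 1, 1, 1, 1, 1, 1, 1, 2, 2, 2, 2, 2, 2, 2, 2, 2, 2: 20 irreducibles of dimension 1, each with multiplicity 1; 10 irreducibles of dimension 2, each with multiplicity 2. Total dimension 20*1*1 + 10*2*2 = 60 = |G|.

Argument: General theorem: in the regular representation of a finite group G, each irreducible appears with multiplicity equal to its dimension. Check: dim(rho_reg) = sum d_i^2 = 1 + 1 + 1 + 1 + 1 + 1 + 1 + 1 + 1 + 1 + 1 + 1 + 1 + 1 + 1 + 1 + 1 + 1 + 1 + 1 + 4 + 4 + 4 + 4 + 4 + 4 + 4 + 4 + 4 + 4 = 60 = |G|.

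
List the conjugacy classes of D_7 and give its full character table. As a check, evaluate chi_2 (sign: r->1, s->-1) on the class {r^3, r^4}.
Conjugacy classes: {e} of size 1, {r^1, r^6} of size 2, {r^2, r^5} of size 2, {r^3, r^4} of size 2, {s, sr, ..., sr^6} of size 7.
Character table:
  irrep \ class              {e} (size 1)  {r^1, r^6} (size 2)  {r^2, r^5} (size 2)  {r^3, r^4} (size 2)  {s, sr, ..., sr^6} (size 7)
  chi_1 (triv)               1             1                    1                    1                    1                          
  chi_2 (sign: r->1, s->-1)  1             1                    1                    1                    -1                         
  chi_3 (2d, j=1)            2             2*cos(2*pi/7)        -2*cos(3*pi/7)       -2*cos(pi/7)         0                          
  chi_4 (2d, j=2)            2             -2*cos(3*pi/7)       -2*cos(pi/7)         2*cos(2*pi/7)        0                          
  chi_5 (2d, j=3)            2             -2*cos(pi/7)         2*cos(2*pi/7)        -2*cos(3*pi/7)       0                          

Spot check: chi_2 (sign: r->1, s->-1) on {r^3, r^4} = 1.

Derivation: D_7 has order 2*7 = 14 with 5 conjugacy classes, hence 5 irreducibles. Sum of squared dims 1 + 1 + 4 + 4 + 4 = 14 = |G|. Linear characters come from the abelianisation; the 2-dimensional irreps have character r^k -> 2*cos(2*pi*j*k/7), reflections -> 0.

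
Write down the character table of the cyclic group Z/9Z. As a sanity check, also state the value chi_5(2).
Character table of Z/9Z (irreps indexed chi_0,...,chi_8 with chi_k(m) = zeta_9^(k*m), zeta_9 = exp(2*pi*i/9)):
  irrep \ class  {0} (size 1)  {1} (size 1)    {2} (size 1)    {3} (size 1)    {4} (size 1)    {5} (size 1)    {6} (size 1)    {7} (size 1)    {8} (size 1)  
  chi_0          1             1               1               1               1               1               1               1               1             
  chi_1          1             exp(2*I*pi/9)   exp(4*I*pi/9)   exp(2*I*pi/3)   exp(8*I*pi/9)   exp(-8*I*pi/9)  exp(-2*I*pi/3)  exp(-4*I*pi/9)  exp(-2*I*pi/9)
  chi_2          1             exp(4*I*pi/9)   exp(8*I*pi/9)   exp(-2*I*pi/3)  exp(-2*I*pi/9)  exp(2*I*pi/9)   exp(2*I*pi/3)   exp(-8*I*pi/9)  exp(-4*I*pi/9)
  chi_3          1             exp(2*I*pi/3)   exp(-2*I*pi/3)  1               exp(2*I*pi/3)   exp(-2*I*pi/3)  1               exp(2*I*pi/3)   exp(-2*I*pi/3)
  chi_4          1             exp(8*I*pi/9)   exp(-2*I*pi/9)  exp(2*I*pi/3)   exp(-4*I*pi/9)  exp(4*I*pi/9)   exp(-2*I*pi/3)  exp(2*I*pi/9)   exp(-8*I*pi/9)
  chi_5          1             exp(-8*I*pi/9)  exp(2*I*pi/9)   exp(-2*I*pi/3)  exp(4*I*pi/9)   exp(-4*I*pi/9)  exp(2*I*pi/3)   exp(-2*I*pi/9)  exp(8*I*pi/9) 
  chi_6          1             exp(-2*I*pi/3)  exp(2*I*pi/3)   1               exp(-2*I*pi/3)  exp(2*I*pi/3)   1               exp(-2*I*pi/3)  exp(2*I*pi/3) 
  chi_7          1             exp(-4*I*pi/9)  exp(-8*I*pi/9)  exp(2*I*pi/3)   exp(2*I*pi/9)   exp(-2*I*pi/9)  exp(-2*I*pi/3)  exp(8*I*pi/9)   exp(4*I*pi/9) 
  chi_8          1             exp(-2*I*pi/9)  exp(-4*I*pi/9)  exp(-2*I*pi/3)  exp(-8*I*pi/9)  exp(8*I*pi/9)   exp(2*I*pi/3)   exp(4*I*pi/9)   exp(2*I*pi/9) 

Spot check: chi_5(2) = zeta_9^(5*2) = zeta_9^10 = exp(2*I*pi/9).

Details: Z/9Z is abelian, so all 9 irreducible complex representations are 1-dimensional. They are given by chi_k(m) = zeta_9^(k*m) for k = 0,...,8. Row orthogonality: sum_m chi_k(m) conj(chi_l(m)) = 9 * [k = l].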